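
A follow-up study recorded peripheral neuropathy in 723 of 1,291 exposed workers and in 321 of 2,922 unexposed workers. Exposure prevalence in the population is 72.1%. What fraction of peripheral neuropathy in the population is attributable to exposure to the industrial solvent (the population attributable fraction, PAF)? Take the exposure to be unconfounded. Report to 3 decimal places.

p₁ = P(outcome | exposed) = 723/1291 = 0.56003
p₀ = P(outcome | unexposed) = 321/2922 = 0.10986
Overall risk P(Y=1) = π·p₁ + (1−π)·p₀ = 0.721×0.56003 + 0.279×0.10986 = 0.43443.
Under exogeneity, PAF = [P(Y=1) − p₀] / P(Y=1).
PAF = (0.43443 − 0.10986) / 0.43443 ≈ 0.7471

PAF ≈ 0.747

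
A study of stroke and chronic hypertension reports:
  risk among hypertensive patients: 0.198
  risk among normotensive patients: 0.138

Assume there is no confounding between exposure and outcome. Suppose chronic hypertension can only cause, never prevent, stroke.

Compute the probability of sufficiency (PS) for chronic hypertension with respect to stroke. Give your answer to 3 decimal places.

PS ≈ 0.070

Let p₁ = 0.198, p₀ = 0.138.
Under exogeneity and monotonicity, PS = (p₁ − p₀) / (1 − p₀).
PS = (0.198 − 0.138) / (1 − 0.138) = 0.06 / 0.862 ≈ 0.0696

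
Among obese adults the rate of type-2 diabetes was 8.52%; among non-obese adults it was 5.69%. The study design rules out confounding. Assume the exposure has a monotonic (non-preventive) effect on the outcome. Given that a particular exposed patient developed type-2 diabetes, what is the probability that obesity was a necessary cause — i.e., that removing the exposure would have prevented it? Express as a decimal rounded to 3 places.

PN ≈ 0.332

p₁ = 0.0852, p₀ = 0.0569.
Under exogeneity and monotonicity, PN = (p₁ − p₀) / p₁.
PN = (0.0852 − 0.0569) / 0.0852 = 0.0283 / 0.0852 ≈ 0.3322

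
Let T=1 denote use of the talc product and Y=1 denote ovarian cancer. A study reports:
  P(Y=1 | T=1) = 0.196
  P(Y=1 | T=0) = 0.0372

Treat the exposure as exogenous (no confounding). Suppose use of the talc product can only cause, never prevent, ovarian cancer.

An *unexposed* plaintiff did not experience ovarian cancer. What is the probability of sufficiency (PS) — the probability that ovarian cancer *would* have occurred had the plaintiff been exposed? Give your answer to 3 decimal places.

Let p₁ = 0.196, p₀ = 0.0372.
Under exogeneity and monotonicity, PS = (p₁ − p₀) / (1 − p₀).
PS = (0.196 − 0.0372) / (1 − 0.0372) = 0.1588 / 0.9628 ≈ 0.1649

PS ≈ 0.165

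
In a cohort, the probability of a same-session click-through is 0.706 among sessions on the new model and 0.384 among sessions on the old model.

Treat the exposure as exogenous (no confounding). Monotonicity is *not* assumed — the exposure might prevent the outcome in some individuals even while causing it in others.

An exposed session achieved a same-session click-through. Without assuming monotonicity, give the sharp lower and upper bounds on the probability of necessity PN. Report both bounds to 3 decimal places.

0.456 ≤ PN ≤ 0.873

Let p₁ = 0.706, p₀ = 0.384.
Under exogeneity alone the bounds on PN are max{0,(p₁−p₀)/p₁} ≤ PN ≤ min{1,(1−p₀)/p₁}.
  lower = (p₁ − p₀)/p₁ = 0.322 / 0.706 ≈ 0.4561
  upper = min{1, (1 − p₀)/p₁} = 0.616 / 0.706 ≈ 0.8725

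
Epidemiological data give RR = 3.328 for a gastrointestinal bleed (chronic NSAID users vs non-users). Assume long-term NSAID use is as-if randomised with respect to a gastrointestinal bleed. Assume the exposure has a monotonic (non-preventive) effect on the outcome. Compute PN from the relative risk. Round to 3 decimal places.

Under exogeneity and monotonicity, PN = (RR − 1) / RR = 1 − 1/RR.
PN = (3.328 − 1) / 3.328 = 2.328 / 3.328 ≈ 0.6995

PN ≈ 0.700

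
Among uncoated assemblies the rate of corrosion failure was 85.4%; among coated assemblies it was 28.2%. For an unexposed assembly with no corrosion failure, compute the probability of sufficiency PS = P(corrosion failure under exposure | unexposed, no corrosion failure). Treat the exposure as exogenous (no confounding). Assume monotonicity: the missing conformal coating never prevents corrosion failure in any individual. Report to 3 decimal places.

PS ≈ 0.797

p₁ = 0.854, p₀ = 0.282.
Under exogeneity and monotonicity, PS = (p₁ − p₀) / (1 − p₀).
PS = (0.854 − 0.282) / (1 − 0.282) = 0.572 / 0.718 ≈ 0.7967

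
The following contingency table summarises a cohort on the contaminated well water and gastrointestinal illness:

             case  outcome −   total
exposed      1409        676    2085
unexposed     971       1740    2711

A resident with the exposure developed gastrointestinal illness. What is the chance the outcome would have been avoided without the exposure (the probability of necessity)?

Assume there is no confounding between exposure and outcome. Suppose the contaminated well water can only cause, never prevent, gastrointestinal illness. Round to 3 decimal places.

p₁ = P(outcome | exposed) = 1409/2085 = 0.67578
p₀ = P(outcome | unexposed) = 971/2711 = 0.35817
Under exogeneity and monotonicity, PN = (p₁ − p₀) / p₁.
PN = (0.67578 − 0.35817) / 0.67578 = 0.31761 / 0.67578 ≈ 0.4700

PN ≈ 0.470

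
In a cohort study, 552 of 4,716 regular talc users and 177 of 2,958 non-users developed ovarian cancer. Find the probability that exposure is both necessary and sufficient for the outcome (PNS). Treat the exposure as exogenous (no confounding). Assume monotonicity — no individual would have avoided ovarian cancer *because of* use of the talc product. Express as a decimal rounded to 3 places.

PNS ≈ 0.057

p₁ = P(outcome | exposed) = 552/4716 = 0.11705
p₀ = P(outcome | unexposed) = 177/2958 = 0.059838
Under exogeneity and monotonicity, PNS = p₁ − p₀.
PNS = 0.11705 − 0.059838 = 0.057211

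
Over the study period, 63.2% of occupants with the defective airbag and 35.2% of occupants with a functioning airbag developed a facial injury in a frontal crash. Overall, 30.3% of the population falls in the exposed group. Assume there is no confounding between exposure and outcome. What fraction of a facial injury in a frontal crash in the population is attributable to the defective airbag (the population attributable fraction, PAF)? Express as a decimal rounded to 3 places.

PAF ≈ 0.194

p₁ = 0.632, p₀ = 0.352.
Overall risk P(Y=1) = π·p₁ + (1−π)·p₀ = 0.303×0.632 + 0.697×0.352 = 0.43684.
Under exogeneity, PAF = [P(Y=1) − p₀] / P(Y=1).
PAF = (0.43684 − 0.352) / 0.43684 ≈ 0.1942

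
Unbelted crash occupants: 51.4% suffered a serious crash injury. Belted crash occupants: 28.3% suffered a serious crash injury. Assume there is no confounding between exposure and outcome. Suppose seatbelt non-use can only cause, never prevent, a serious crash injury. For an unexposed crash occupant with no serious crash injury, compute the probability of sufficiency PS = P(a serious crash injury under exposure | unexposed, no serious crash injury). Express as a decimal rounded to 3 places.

PS ≈ 0.322

p₁ = 0.514, p₀ = 0.283.
Under exogeneity and monotonicity, PS = (p₁ − p₀) / (1 − p₀).
PS = (0.514 − 0.283) / (1 − 0.283) = 0.231 / 0.717 ≈ 0.3222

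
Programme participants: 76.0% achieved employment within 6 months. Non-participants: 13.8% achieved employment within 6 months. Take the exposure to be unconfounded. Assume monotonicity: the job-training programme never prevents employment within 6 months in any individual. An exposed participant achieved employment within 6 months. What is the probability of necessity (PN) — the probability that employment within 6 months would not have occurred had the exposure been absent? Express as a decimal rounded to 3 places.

PN ≈ 0.818

p₁ = 0.76, p₀ = 0.138.
Under exogeneity and monotonicity, PN = (p₁ − p₀) / p₁.
PN = (0.76 − 0.138) / 0.76 = 0.622 / 0.76 ≈ 0.8184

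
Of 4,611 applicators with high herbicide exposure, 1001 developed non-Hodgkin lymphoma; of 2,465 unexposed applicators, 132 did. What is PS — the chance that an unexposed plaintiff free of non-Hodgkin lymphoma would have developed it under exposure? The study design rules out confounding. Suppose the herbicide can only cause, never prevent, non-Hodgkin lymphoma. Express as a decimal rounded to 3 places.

p₁ = P(outcome | exposed) = 1001/4611 = 0.21709
p₀ = P(outcome | unexposed) = 132/2465 = 0.05355
Under exogeneity and monotonicity, PS = (p₁ − p₀) / (1 − p₀).
PS = (0.21709 − 0.05355) / (1 − 0.05355) = 0.16354 / 0.94645 ≈ 0.1728

PS ≈ 0.173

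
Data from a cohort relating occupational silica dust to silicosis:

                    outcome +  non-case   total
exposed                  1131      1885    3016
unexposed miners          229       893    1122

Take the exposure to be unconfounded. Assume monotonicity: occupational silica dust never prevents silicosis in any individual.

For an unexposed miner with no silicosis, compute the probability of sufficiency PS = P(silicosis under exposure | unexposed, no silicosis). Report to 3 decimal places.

p₁ = P(outcome | exposed) = 1131/3016 = 0.375
p₀ = P(outcome | unexposed) = 229/1122 = 0.2041
Under exogeneity and monotonicity, PS = (p₁ − p₀)/(1 − p₀).
PS = (0.375 − 0.2041) / 0.7959 ≈ 0.2147

PS ≈ 0.215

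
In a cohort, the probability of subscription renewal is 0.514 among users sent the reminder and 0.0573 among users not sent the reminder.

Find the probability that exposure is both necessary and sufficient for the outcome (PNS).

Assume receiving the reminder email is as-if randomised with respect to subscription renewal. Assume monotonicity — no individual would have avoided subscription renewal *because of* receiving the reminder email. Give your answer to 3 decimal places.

PNS ≈ 0.457

Let p₁ = 0.514, p₀ = 0.0573.
Under exogeneity and monotonicity, PNS = p₁ − p₀.
PNS = 0.514 − 0.0573 = 0.4567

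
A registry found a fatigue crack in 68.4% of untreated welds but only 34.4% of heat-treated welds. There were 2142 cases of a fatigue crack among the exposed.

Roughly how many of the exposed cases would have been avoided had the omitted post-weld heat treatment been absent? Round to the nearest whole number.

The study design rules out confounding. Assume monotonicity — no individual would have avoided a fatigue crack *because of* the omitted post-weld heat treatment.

p₁ = 0.684, p₀ = 0.344.
PN = (p₁ − p₀)/p₁ = (0.684 − 0.344) / 0.684 ≈ 0.49708.
Attributable cases ≈ PN × (exposed cases) = 0.49708 × 2142 ≈ 1064.74.

about 1065 cases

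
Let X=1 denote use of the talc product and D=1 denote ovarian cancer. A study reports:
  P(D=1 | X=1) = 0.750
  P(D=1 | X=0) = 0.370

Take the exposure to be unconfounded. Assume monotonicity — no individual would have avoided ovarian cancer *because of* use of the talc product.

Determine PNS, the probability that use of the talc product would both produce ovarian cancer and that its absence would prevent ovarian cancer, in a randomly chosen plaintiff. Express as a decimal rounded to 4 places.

Let p₁ = 0.75, p₀ = 0.37.
Under exogeneity and monotonicity, PNS = p₁ − p₀.
PNS = 0.75 − 0.37 = 0.38

PNS ≈ 0.3800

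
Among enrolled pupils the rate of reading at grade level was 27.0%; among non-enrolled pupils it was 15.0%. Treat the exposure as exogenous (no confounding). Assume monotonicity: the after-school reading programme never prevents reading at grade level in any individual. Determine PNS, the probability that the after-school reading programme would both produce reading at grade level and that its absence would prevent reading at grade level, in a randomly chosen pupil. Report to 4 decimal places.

PNS ≈ 0.1200

p₁ = 0.27, p₀ = 0.15.
Under exogeneity and monotonicity, PNS = p₁ − p₀.
PNS = 0.27 − 0.15 = 0.12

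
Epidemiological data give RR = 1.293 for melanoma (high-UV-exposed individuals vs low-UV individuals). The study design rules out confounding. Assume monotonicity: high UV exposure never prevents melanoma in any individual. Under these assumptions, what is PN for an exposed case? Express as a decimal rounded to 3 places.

PN ≈ 0.227

Under exogeneity and monotonicity, PN = (RR − 1) / RR = 1 − 1/RR.
PN = (1.293 − 1) / 1.293 = 0.293 / 1.293 ≈ 0.2266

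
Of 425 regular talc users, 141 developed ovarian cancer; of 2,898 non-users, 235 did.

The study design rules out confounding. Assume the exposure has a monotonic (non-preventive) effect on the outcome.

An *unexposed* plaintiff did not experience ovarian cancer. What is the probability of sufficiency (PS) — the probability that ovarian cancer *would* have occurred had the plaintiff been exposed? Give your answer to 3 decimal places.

PS ≈ 0.273

p₁ = P(outcome | exposed) = 141/425 = 0.33176
p₀ = P(outcome | unexposed) = 235/2898 = 0.08109
Under exogeneity and monotonicity, PS = (p₁ − p₀) / (1 − p₀).
PS = (0.33176 − 0.08109) / (1 − 0.08109) = 0.25067 / 0.91891 ≈ 0.2728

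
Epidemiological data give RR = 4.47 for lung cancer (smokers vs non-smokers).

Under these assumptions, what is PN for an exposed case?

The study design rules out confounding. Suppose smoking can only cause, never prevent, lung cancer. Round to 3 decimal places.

PN ≈ 0.776

Under exogeneity and monotonicity, PN = (RR − 1) / RR = 1 − 1/RR.
PN = (4.47 − 1) / 4.47 = 3.47 / 4.47 ≈ 0.7763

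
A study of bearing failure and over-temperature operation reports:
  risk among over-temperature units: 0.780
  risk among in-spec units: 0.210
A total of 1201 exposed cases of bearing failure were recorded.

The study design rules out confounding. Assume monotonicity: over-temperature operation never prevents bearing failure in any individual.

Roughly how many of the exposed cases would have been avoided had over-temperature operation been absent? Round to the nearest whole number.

Let p₁ = 0.78, p₀ = 0.21.
PN = (p₁ − p₀)/p₁ = (0.78 − 0.21) / 0.78 ≈ 0.73077.
Attributable cases ≈ PN × (exposed cases) = 0.73077 × 1201 ≈ 877.65.

about 878 cases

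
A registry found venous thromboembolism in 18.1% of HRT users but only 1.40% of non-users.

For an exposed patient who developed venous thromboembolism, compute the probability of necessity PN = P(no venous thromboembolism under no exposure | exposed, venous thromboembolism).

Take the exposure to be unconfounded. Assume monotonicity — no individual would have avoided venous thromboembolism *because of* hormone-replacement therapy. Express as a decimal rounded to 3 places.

p₁ = 0.181, p₀ = 0.014.
Under exogeneity and monotonicity, PN = (p₁ − p₀) / p₁.
PN = (0.181 − 0.014) / 0.181 = 0.167 / 0.181 ≈ 0.9227

PN ≈ 0.923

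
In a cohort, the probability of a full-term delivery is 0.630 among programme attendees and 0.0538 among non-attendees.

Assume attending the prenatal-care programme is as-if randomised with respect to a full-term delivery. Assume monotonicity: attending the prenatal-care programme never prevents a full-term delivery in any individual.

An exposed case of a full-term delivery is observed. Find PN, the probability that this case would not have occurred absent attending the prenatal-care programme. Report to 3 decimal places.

PN ≈ 0.915

Let p₁ = 0.63, p₀ = 0.0538.
Under exogeneity and monotonicity, PN = (p₁ − p₀) / p₁.
PN = (0.63 − 0.0538) / 0.63 = 0.5762 / 0.63 ≈ 0.9146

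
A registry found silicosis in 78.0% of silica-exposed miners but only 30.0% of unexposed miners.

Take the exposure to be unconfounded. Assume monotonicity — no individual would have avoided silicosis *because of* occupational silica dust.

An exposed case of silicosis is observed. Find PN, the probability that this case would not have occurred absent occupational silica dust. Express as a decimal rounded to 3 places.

p₁ = 0.78, p₀ = 0.3.
Under exogeneity and monotonicity, PN = (p₁ − p₀) / p₁.
PN = (0.78 − 0.3) / 0.78 = 0.48 / 0.78 ≈ 0.6154

PN ≈ 0.615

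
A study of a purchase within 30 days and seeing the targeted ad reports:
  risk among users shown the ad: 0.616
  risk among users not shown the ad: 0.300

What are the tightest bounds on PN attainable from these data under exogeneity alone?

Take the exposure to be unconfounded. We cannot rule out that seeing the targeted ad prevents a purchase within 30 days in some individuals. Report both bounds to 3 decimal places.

0.513 ≤ PN ≤ 1.000

Let p₁ = 0.616, p₀ = 0.3.
Under exogeneity alone the bounds on PN are max{0,(p₁−p₀)/p₁} ≤ PN ≤ min{1,(1−p₀)/p₁}.
  lower = (p₁ − p₀)/p₁ = 0.316 / 0.616 ≈ 0.5130
  upper = min{1, (1 − p₀)/p₁} = 0.7 / 0.616 ≈ 1.1364 → capped at 1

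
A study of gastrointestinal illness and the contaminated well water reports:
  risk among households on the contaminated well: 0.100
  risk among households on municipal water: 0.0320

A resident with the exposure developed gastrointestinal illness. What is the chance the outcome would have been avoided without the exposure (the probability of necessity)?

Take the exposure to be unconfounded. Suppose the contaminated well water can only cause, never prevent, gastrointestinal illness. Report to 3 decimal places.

PN ≈ 0.680

Let p₁ = 0.1, p₀ = 0.032.
Under exogeneity and monotonicity, PN = (p₁ − p₀) / p₁.
PN = (0.1 − 0.032) / 0.1 = 0.068 / 0.1 ≈ 0.6800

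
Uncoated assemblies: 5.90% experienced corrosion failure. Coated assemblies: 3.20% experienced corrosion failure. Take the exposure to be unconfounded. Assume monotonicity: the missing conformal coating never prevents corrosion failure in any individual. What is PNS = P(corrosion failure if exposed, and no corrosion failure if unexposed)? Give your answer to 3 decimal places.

p₁ = 0.059, p₀ = 0.032.
Under exogeneity and monotonicity, PNS = p₁ − p₀.
PNS = 0.059 − 0.032 = 0.027

PNS ≈ 0.027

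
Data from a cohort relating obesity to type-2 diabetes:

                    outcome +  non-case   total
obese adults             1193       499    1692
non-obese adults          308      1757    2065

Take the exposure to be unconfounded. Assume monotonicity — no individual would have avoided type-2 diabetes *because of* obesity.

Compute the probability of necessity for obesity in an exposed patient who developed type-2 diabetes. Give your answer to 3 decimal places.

PN ≈ 0.788

p₁ = P(outcome | exposed) = 1193/1692 = 0.70508
p₀ = P(outcome | unexposed) = 308/2065 = 0.14915
Under exogeneity and monotonicity, PN = (p₁ − p₀)/p₁.
PN = (0.70508 − 0.14915) / 0.70508 ≈ 0.7885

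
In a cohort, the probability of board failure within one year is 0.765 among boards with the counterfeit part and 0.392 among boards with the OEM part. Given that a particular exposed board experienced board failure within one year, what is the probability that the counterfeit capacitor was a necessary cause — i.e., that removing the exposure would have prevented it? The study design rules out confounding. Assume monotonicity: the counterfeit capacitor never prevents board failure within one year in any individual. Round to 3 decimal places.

PN ≈ 0.488

Let p₁ = 0.765, p₀ = 0.392.
Under exogeneity and monotonicity, PN = (p₁ − p₀) / p₁.
PN = (0.765 − 0.392) / 0.765 = 0.373 / 0.765 ≈ 0.4876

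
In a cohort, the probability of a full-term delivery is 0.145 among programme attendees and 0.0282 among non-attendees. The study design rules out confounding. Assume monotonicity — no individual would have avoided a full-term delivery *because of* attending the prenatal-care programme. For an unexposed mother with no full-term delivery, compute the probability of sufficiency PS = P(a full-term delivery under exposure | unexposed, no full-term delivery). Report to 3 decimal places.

PS ≈ 0.120

Let p₁ = 0.145, p₀ = 0.0282.
Under exogeneity and monotonicity, PS = (p₁ − p₀) / (1 − p₀).
PS = (0.145 − 0.0282) / (1 − 0.0282) = 0.1168 / 0.9718 ≈ 0.1202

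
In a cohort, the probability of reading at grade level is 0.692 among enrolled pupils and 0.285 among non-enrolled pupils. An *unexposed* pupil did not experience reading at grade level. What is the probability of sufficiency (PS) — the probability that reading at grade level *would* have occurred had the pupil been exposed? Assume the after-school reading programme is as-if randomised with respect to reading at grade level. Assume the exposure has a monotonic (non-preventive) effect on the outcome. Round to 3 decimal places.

Let p₁ = 0.692, p₀ = 0.285.
Under exogeneity and monotonicity, PS = (p₁ − p₀) / (1 − p₀).
PS = (0.692 − 0.285) / (1 − 0.285) = 0.407 / 0.715 ≈ 0.5692

PS ≈ 0.569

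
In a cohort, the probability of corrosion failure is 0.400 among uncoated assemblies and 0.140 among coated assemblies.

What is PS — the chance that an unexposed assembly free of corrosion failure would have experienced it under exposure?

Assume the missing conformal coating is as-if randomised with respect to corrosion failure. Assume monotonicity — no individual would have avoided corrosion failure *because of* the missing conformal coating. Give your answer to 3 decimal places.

PS ≈ 0.302

Let p₁ = 0.4, p₀ = 0.14.
Under exogeneity and monotonicity, PS = (p₁ − p₀) / (1 − p₀).
PS = (0.4 − 0.14) / (1 − 0.14) = 0.26 / 0.86 ≈ 0.3023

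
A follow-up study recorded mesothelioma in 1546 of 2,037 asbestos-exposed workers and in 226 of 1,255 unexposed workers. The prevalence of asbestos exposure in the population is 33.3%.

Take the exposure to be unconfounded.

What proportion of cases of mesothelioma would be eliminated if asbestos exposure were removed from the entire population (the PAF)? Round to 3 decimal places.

p₁ = P(outcome | exposed) = 1546/2037 = 0.75896
p₀ = P(outcome | unexposed) = 226/1255 = 0.18008
Overall risk P(Y=1) = π·p₁ + (1−π)·p₀ = 0.333×0.75896 + 0.667×0.18008 = 0.37285.
Under exogeneity, PAF = [P(Y=1) − p₀] / P(Y=1).
PAF = (0.37285 − 0.18008) / 0.37285 ≈ 0.5170

PAF ≈ 0.517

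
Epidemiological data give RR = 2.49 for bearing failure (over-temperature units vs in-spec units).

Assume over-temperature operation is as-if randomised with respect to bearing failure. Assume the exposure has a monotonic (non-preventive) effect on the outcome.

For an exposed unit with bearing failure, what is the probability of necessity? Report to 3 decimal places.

PN ≈ 0.598

Under exogeneity and monotonicity, PN = (RR − 1) / RR = 1 − 1/RR.
PN = (2.49 − 1) / 2.49 = 1.49 / 2.49 ≈ 0.5984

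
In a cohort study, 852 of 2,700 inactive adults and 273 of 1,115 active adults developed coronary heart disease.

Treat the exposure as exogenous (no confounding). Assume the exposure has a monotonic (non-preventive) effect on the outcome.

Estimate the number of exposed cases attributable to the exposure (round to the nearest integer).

about 191 cases

p₁ = P(outcome | exposed) = 852/2700 = 0.31556
p₀ = P(outcome | unexposed) = 273/1115 = 0.24484
PN = (p₁ − p₀)/p₁ = (0.31556 − 0.24484) / 0.31556 ≈ 0.22409.
Attributable cases ≈ PN × (exposed cases) = 0.22409 × 852 ≈ 190.92.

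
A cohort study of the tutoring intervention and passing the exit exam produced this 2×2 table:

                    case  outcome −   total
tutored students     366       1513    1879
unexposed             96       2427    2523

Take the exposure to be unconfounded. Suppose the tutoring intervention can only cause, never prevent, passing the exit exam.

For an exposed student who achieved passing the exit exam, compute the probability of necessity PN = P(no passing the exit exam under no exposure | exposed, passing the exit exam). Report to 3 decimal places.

PN ≈ 0.805

p₁ = P(outcome | exposed) = 366/1879 = 0.19478
p₀ = P(outcome | unexposed) = 96/2523 = 0.03805
Under exogeneity and monotonicity, PN = (p₁ − p₀) / p₁.
PN = (0.19478 − 0.03805) / 0.19478 = 0.15673 / 0.19478 ≈ 0.8047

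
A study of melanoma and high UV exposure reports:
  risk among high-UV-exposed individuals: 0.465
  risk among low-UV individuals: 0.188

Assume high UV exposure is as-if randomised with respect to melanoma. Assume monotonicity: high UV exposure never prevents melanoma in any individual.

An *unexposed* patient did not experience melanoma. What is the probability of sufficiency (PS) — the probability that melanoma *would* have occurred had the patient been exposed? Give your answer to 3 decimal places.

PS ≈ 0.341

Let p₁ = 0.465, p₀ = 0.188.
Under exogeneity and monotonicity, PS = (p₁ − p₀) / (1 − p₀).
PS = (0.465 − 0.188) / (1 − 0.188) = 0.277 / 0.812 ≈ 0.3411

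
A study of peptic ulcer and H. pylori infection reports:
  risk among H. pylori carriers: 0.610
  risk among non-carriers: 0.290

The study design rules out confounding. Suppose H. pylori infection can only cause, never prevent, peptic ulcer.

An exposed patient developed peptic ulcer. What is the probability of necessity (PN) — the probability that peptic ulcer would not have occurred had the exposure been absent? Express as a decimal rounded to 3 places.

Let p₁ = 0.61, p₀ = 0.29.
Under exogeneity and monotonicity, PN = (p₁ − p₀) / p₁.
PN = (0.61 − 0.29) / 0.61 = 0.32 / 0.61 ≈ 0.5246

PN ≈ 0.525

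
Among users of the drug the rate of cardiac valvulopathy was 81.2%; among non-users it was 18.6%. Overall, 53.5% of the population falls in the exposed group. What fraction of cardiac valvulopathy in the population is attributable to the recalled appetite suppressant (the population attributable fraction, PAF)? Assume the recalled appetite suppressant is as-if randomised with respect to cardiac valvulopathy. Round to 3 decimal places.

p₁ = 0.812, p₀ = 0.186.
Overall risk P(Y=1) = π·p₁ + (1−π)·p₀ = 0.535×0.812 + 0.465×0.186 = 0.52091.
Under exogeneity, PAF = [P(Y=1) − p₀] / P(Y=1).
PAF = (0.52091 − 0.186) / 0.52091 ≈ 0.6429

PAF ≈ 0.643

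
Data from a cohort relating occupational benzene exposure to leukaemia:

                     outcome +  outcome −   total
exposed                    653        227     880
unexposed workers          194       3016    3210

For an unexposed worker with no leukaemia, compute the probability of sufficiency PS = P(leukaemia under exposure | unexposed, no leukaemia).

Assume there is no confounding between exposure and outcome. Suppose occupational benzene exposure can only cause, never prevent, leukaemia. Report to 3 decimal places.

PS ≈ 0.725

p₁ = P(outcome | exposed) = 653/880 = 0.74205
p₀ = P(outcome | unexposed) = 194/3210 = 0.060436
Under exogeneity and monotonicity, PS = (p₁ − p₀)/(1 − p₀).
PS = (0.74205 − 0.060436) / 0.93956 ≈ 0.7255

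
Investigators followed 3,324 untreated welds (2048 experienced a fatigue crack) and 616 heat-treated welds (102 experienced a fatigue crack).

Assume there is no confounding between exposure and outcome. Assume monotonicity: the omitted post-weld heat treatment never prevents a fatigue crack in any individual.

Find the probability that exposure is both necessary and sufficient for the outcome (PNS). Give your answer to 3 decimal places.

PNS ≈ 0.451

p₁ = P(outcome | exposed) = 2048/3324 = 0.61613
p₀ = P(outcome | unexposed) = 102/616 = 0.16558
Under exogeneity and monotonicity, PNS = p₁ − p₀.
PNS = 0.61613 − 0.16558 = 0.45054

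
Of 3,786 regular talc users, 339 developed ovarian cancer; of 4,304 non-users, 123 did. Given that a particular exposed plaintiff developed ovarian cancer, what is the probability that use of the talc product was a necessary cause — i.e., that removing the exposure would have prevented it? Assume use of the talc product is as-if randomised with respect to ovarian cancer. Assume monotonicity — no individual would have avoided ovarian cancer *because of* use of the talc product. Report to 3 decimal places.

p₁ = P(outcome | exposed) = 339/3786 = 0.08954
p₀ = P(outcome | unexposed) = 123/4304 = 0.028578
Under exogeneity and monotonicity, PN = (p₁ − p₀) / p₁.
PN = (0.08954 − 0.028578) / 0.08954 = 0.060962 / 0.08954 ≈ 0.6808

PN ≈ 0.681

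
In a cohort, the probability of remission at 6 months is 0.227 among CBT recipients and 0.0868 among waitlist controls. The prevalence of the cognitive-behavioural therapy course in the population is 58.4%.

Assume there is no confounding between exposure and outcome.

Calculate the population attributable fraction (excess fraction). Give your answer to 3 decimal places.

Let p₁ = 0.227, p₀ = 0.0868.
Overall risk P(Y=1) = π·p₁ + (1−π)·p₀ = 0.584×0.227 + 0.416×0.0868 = 0.16868.
Under exogeneity, PAF = [P(Y=1) − p₀] / P(Y=1).
PAF = (0.16868 − 0.0868) / 0.16868 ≈ 0.4854

PAF ≈ 0.485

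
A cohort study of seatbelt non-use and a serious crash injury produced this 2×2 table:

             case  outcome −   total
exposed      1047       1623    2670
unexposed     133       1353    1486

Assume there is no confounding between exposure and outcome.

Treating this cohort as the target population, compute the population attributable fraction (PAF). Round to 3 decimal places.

PAF ≈ 0.685

p₁ = P(outcome | exposed) = 1047/2670 = 0.39213
p₀ = P(outcome | unexposed) = 133/1486 = 0.089502
Exposure prevalence π = 2670/4156 = 0.64244; overall risk P(Y=1) = 0.28393.
Under exogeneity, PAF = [P(Y=1) − p₀]/P(Y=1).
PAF = (0.28393 − 0.089502) / 0.28393 ≈ 0.6848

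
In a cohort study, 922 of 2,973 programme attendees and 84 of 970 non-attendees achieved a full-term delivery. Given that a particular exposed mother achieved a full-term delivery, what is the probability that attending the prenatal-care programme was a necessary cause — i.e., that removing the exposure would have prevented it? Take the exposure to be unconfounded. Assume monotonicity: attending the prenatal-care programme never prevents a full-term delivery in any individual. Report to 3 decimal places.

p₁ = P(outcome | exposed) = 922/2973 = 0.31012
p₀ = P(outcome | unexposed) = 84/970 = 0.086598
Under exogeneity and monotonicity, PN = (p₁ − p₀) / p₁.
PN = (0.31012 − 0.086598) / 0.31012 = 0.22353 / 0.31012 ≈ 0.7208

PN ≈ 0.721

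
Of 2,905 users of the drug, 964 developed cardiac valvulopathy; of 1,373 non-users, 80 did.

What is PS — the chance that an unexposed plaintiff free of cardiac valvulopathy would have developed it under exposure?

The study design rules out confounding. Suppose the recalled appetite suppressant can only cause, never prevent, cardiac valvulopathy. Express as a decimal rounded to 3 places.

p₁ = P(outcome | exposed) = 964/2905 = 0.33184
p₀ = P(outcome | unexposed) = 80/1373 = 0.058267
Under exogeneity and monotonicity, PS = (p₁ − p₀) / (1 − p₀).
PS = (0.33184 − 0.058267) / (1 − 0.058267) = 0.27358 / 0.94173 ≈ 0.2905

PS ≈ 0.291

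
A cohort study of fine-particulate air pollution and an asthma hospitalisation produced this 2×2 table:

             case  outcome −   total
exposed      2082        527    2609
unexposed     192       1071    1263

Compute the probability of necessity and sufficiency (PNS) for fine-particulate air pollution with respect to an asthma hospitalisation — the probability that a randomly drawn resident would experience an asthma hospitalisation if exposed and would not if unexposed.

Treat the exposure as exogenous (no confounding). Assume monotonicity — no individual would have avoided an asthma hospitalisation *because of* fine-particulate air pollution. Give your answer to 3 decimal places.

p₁ = P(outcome | exposed) = 2082/2609 = 0.79801
p₀ = P(outcome | unexposed) = 192/1263 = 0.15202
Under exogeneity and monotonicity, PNS = p₁ − p₀.
PNS = 0.79801 − 0.15202 = 0.64599

PNS ≈ 0.646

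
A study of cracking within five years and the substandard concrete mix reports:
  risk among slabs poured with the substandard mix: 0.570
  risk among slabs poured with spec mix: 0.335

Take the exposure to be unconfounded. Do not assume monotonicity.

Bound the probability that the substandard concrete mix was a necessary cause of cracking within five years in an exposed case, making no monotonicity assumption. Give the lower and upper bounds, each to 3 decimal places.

0.412 ≤ PN ≤ 1.000

Let p₁ = 0.57, p₀ = 0.335.
Under exogeneity alone the bounds on PN are max{0,(p₁−p₀)/p₁} ≤ PN ≤ min{1,(1−p₀)/p₁}.
  lower = (p₁ − p₀)/p₁ = 0.235 / 0.57 ≈ 0.4123
  upper = min{1, (1 − p₀)/p₁} = 0.665 / 0.57 ≈ 1.1667 → capped at 1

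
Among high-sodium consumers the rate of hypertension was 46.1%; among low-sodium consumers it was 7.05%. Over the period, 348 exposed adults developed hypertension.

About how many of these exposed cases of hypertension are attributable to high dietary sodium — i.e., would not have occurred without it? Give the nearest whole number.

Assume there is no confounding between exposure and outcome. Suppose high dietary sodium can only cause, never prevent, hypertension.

p₁ = 0.461, p₀ = 0.0705.
PN = (p₁ − p₀)/p₁ = (0.461 − 0.0705) / 0.461 ≈ 0.84707.
Attributable cases ≈ PN × (exposed cases) = 0.84707 × 348 ≈ 294.78.

about 295 cases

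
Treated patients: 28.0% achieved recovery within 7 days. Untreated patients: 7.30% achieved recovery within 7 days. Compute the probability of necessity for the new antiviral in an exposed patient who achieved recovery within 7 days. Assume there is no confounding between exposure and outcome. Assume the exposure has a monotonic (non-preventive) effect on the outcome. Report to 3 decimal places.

PN ≈ 0.739

p₁ = 0.28, p₀ = 0.073.
Under exogeneity and monotonicity, PN = (p₁ − p₀) / p₁.
PN = (0.28 − 0.073) / 0.28 = 0.207 / 0.28 ≈ 0.7393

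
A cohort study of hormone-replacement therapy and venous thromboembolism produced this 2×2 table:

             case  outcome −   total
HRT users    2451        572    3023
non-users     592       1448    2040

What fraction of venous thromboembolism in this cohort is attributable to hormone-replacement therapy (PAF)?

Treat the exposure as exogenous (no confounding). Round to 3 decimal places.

PAF ≈ 0.517

p₁ = P(outcome | exposed) = 2451/3023 = 0.81078
p₀ = P(outcome | unexposed) = 592/2040 = 0.2902
Exposure prevalence π = 3023/5063 = 0.59708; overall risk P(Y=1) = 0.60103.
Under exogeneity, PAF = [P(Y=1) − p₀]/P(Y=1).
PAF = (0.60103 − 0.2902) / 0.60103 ≈ 0.5172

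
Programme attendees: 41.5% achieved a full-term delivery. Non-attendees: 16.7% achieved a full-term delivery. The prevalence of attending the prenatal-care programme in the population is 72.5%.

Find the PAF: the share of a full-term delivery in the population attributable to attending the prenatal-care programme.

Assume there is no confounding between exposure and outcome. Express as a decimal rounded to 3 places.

p₁ = 0.415, p₀ = 0.167.
Overall risk P(Y=1) = π·p₁ + (1−π)·p₀ = 0.725×0.415 + 0.275×0.167 = 0.3468.
Under exogeneity, PAF = [P(Y=1) − p₀] / P(Y=1).
PAF = (0.3468 − 0.167) / 0.3468 ≈ 0.5185

PAF ≈ 0.518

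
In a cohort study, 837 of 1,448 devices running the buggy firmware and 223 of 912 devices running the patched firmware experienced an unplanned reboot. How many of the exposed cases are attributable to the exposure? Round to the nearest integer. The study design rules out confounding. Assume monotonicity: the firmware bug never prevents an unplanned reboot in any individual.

p₁ = P(outcome | exposed) = 837/1448 = 0.57804
p₀ = P(outcome | unexposed) = 223/912 = 0.24452
PN = (p₁ − p₀)/p₁ = (0.57804 − 0.24452) / 0.57804 ≈ 0.57699.
Attributable cases ≈ PN × (exposed cases) = 0.57699 × 837 ≈ 482.94.

about 483 cases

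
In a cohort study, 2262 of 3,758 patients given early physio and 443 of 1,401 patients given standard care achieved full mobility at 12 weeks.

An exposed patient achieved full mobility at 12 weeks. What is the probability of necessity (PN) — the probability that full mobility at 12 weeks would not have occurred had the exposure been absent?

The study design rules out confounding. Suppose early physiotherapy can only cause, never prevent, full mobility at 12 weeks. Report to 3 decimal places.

PN ≈ 0.475

p₁ = P(outcome | exposed) = 2262/3758 = 0.60192
p₀ = P(outcome | unexposed) = 443/1401 = 0.3162
Under exogeneity and monotonicity, PN = (p₁ − p₀) / p₁.
PN = (0.60192 − 0.3162) / 0.60192 = 0.28571 / 0.60192 ≈ 0.4747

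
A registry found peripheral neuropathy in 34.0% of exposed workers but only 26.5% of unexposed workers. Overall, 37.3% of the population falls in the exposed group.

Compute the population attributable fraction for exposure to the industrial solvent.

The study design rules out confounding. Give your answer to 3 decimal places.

p₁ = 0.34, p₀ = 0.265.
Overall risk P(Y=1) = π·p₁ + (1−π)·p₀ = 0.373×0.34 + 0.627×0.265 = 0.29297.
Under exogeneity, PAF = [P(Y=1) − p₀] / P(Y=1).
PAF = (0.29297 − 0.265) / 0.29297 ≈ 0.0955

PAF ≈ 0.095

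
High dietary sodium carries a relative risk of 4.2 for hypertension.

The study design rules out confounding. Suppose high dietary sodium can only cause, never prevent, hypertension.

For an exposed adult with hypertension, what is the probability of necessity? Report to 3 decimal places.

PN ≈ 0.762

Under exogeneity and monotonicity, PN = (RR − 1) / RR = 1 − 1/RR.
PN = (4.2 − 1) / 4.2 = 3.2 / 4.2 ≈ 0.7619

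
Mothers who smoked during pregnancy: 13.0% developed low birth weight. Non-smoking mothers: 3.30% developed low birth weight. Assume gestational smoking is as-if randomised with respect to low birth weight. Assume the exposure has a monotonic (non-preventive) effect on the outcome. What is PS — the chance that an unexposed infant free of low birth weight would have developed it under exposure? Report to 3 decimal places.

PS ≈ 0.100

p₁ = 0.13, p₀ = 0.033.
Under exogeneity and monotonicity, PS = (p₁ − p₀) / (1 − p₀).
PS = (0.13 − 0.033) / (1 − 0.033) = 0.097 / 0.967 ≈ 0.1003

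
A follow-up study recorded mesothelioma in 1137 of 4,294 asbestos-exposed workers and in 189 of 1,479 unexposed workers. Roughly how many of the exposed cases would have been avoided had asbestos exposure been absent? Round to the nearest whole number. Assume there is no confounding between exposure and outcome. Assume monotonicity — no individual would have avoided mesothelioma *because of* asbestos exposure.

p₁ = P(outcome | exposed) = 1137/4294 = 0.26479
p₀ = P(outcome | unexposed) = 189/1479 = 0.12779
PN = (p₁ − p₀)/p₁ = (0.26479 − 0.12779) / 0.26479 ≈ 0.51739.
Attributable cases ≈ PN × (exposed cases) = 0.51739 × 1137 ≈ 588.27.

about 588 cases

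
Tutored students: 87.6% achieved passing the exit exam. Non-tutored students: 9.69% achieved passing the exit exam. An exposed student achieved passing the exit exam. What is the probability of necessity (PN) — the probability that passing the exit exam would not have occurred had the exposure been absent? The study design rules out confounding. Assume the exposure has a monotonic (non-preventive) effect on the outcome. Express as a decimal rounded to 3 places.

p₁ = 0.876, p₀ = 0.0969.
Under exogeneity and monotonicity, PN = (p₁ − p₀) / p₁.
PN = (0.876 − 0.0969) / 0.876 = 0.7791 / 0.876 ≈ 0.8894

PN ≈ 0.889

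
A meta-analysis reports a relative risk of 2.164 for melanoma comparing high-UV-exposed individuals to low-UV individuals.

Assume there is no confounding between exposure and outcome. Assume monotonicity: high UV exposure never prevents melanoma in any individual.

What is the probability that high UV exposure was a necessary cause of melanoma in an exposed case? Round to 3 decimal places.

PN ≈ 0.538

Under exogeneity and monotonicity, PN = (RR − 1) / RR = 1 − 1/RR.
PN = (2.164 − 1) / 2.164 = 1.164 / 2.164 ≈ 0.5379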